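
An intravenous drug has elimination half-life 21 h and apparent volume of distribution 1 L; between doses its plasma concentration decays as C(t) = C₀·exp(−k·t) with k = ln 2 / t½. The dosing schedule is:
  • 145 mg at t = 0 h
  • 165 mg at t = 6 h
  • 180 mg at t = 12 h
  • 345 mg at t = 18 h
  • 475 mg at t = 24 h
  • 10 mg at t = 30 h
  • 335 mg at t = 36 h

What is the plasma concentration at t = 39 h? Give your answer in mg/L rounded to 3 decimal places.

942.235 mg/L

k = ln 2 / 21 = 0.03301 per h
Dose 1 (145 mg at t=0 h): 145·exp(−0.03301·39) = 40.023 mg/L
Dose 2 (165 mg at t=6 h): 165·exp(−0.03301·33) = 55.518 mg/L
Dose 3 (180 mg at t=12 h): 180·exp(−0.03301·27) = 73.830 mg/L
Dose 4 (345 mg at t=18 h): 345·exp(−0.03301·21) = 172.500 mg/L
Dose 5 (475 mg at t=24 h): 475·exp(−0.03301·15) = 289.516 mg/L
Dose 6 (10 mg at t=30 h): 10·exp(−0.03301·9) = 7.430 mg/L
Dose 7 (335 mg at t=36 h): 335·exp(−0.03301·3) = 303.417 mg/L
C(39) = 40.023 + 55.518 + 73.830 + 172.500 + 289.516 + 7.430 + 303.417 = 942.235 mg/L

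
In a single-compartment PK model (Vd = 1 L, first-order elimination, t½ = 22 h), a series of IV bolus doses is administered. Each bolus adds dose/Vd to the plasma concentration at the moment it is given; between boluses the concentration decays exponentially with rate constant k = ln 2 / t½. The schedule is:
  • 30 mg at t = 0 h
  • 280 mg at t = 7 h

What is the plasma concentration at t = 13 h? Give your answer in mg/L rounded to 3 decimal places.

k = ln 2 / 22 = 0.03151 per h
Dose 1 (30 mg at t=0 h): 30·exp(−0.03151·13) = 19.918 mg/L
Dose 2 (280 mg at t=7 h): 280·exp(−0.03151·6) = 231.771 mg/L
C(13) = 19.918 + 231.771 = 251.689 mg/L

251.689 mg/L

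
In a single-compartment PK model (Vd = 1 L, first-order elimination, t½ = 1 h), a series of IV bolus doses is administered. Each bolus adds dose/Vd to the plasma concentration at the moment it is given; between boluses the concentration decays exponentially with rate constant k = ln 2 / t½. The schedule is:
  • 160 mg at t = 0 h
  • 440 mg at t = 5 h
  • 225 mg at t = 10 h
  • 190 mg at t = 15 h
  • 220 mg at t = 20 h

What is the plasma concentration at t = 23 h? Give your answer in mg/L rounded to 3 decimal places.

28.271 mg/L

k = ln 2 / 1 = 0.69315 per h
Dose 1 (160 mg at t=0 h): 160·exp(−0.69315·23) = 0.000 mg/L
Dose 2 (440 mg at t=5 h): 440·exp(−0.69315·18) = 0.002 mg/L
Dose 3 (225 mg at t=10 h): 225·exp(−0.69315·13) = 0.027 mg/L
Dose 4 (190 mg at t=15 h): 190·exp(−0.69315·8) = 0.742 mg/L
Dose 5 (220 mg at t=20 h): 220·exp(−0.69315·3) = 27.500 mg/L
C(23) = 0.000 + 0.002 + 0.027 + 0.742 + 27.500 = 28.271 mg/L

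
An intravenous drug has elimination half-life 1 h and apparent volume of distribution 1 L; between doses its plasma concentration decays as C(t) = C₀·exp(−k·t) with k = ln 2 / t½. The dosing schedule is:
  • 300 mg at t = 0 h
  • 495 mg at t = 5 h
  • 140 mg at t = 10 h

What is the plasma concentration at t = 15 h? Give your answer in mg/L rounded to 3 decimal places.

k = ln 2 / 1 = 0.69315 per h
Dose 1 (300 mg at t=0 h): 300·exp(−0.69315·15) = 0.009 mg/L
Dose 2 (495 mg at t=5 h): 495·exp(−0.69315·10) = 0.483 mg/L
Dose 3 (140 mg at t=10 h): 140·exp(−0.69315·5) = 4.375 mg/L
C(15) = 0.009 + 0.483 + 4.375 = 4.868 mg/L

4.868 mg/L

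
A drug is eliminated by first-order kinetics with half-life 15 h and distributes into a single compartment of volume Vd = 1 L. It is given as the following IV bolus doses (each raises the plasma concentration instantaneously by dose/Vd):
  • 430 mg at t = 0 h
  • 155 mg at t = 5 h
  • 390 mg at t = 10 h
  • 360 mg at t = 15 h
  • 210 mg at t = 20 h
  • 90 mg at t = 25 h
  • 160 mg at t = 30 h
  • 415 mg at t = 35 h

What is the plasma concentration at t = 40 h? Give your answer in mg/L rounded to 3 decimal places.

k = ln 2 / 15 = 0.04621 per h
Dose 1 (430 mg at t=0 h): 430·exp(−0.04621·40) = 67.721 mg/L
Dose 2 (155 mg at t=5 h): 155·exp(−0.04621·35) = 30.756 mg/L
Dose 3 (390 mg at t=10 h): 390·exp(−0.04621·30) = 97.500 mg/L
Dose 4 (360 mg at t=15 h): 360·exp(−0.04621·25) = 113.393 mg/L
Dose 5 (210 mg at t=20 h): 210·exp(−0.04621·20) = 83.339 mg/L
Dose 6 (90 mg at t=25 h): 90·exp(−0.04621·15) = 45.000 mg/L
Dose 7 (160 mg at t=30 h): 160·exp(−0.04621·10) = 100.794 mg/L
Dose 8 (415 mg at t=35 h): 415·exp(−0.04621·5) = 329.386 mg/L
C(40) = 67.721 + 30.756 + 97.500 + 113.393 + 83.339 + 45.000 + 100.794 + 329.386 = 867.888 mg/L

867.888 mg/L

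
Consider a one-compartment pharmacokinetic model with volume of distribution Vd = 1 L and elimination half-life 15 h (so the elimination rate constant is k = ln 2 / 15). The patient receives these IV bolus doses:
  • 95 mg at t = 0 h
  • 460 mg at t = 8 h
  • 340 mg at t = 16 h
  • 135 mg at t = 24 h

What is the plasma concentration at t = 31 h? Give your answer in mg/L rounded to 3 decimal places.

k = ln 2 / 15 = 0.04621 per h
Dose 1 (95 mg at t=0 h): 95·exp(−0.04621·31) = 22.677 mg/L
Dose 2 (460 mg at t=8 h): 460·exp(−0.04621·23) = 158.920 mg/L
Dose 3 (340 mg at t=16 h): 340·exp(−0.04621·15) = 170.000 mg/L
Dose 4 (135 mg at t=24 h): 135·exp(−0.04621·7) = 97.691 mg/L
C(31) = 22.677 + 158.920 + 170.000 + 97.691 = 449.288 mg/L

449.288 mg/L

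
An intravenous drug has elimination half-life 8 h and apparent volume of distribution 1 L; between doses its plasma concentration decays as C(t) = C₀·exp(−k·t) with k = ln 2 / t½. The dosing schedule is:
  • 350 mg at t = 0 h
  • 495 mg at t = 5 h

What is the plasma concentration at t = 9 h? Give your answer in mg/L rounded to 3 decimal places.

k = ln 2 / 8 = 0.08664 per h
Dose 1 (350 mg at t=0 h): 350·exp(−0.08664·9) = 160.476 mg/L
Dose 2 (495 mg at t=5 h): 495·exp(−0.08664·4) = 350.018 mg/L
C(9) = 160.476 + 350.018 = 510.494 mg/L

510.494 mg/L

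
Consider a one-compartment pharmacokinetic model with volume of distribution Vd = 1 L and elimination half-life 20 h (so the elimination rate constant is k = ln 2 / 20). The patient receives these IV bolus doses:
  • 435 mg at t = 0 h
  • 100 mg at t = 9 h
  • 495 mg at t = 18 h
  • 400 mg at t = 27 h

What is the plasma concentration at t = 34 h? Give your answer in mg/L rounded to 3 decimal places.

774.068 mg/L

k = ln 2 / 20 = 0.03466 per h
Dose 1 (435 mg at t=0 h): 435·exp(−0.03466·34) = 133.887 mg/L
Dose 2 (100 mg at t=9 h): 100·exp(−0.03466·25) = 42.045 mg/L
Dose 3 (495 mg at t=18 h): 495·exp(−0.03466·16) = 284.303 mg/L
Dose 4 (400 mg at t=27 h): 400·exp(−0.03466·7) = 313.834 mg/L
C(34) = 133.887 + 42.045 + 284.303 + 313.834 = 774.068 mg/L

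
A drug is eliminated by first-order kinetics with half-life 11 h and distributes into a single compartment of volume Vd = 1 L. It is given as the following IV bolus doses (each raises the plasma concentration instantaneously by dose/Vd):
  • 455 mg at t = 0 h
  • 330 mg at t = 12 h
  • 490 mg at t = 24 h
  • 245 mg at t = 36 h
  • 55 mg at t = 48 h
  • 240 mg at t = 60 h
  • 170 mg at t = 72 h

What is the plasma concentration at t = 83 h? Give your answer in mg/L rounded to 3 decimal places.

k = ln 2 / 11 = 0.06301 per h
Dose 1 (455 mg at t=0 h): 455·exp(−0.06301·83) = 2.436 mg/L
Dose 2 (330 mg at t=12 h): 330·exp(−0.06301·71) = 3.763 mg/L
Dose 3 (490 mg at t=24 h): 490·exp(−0.06301·59) = 11.901 mg/L
Dose 4 (245 mg at t=36 h): 245·exp(−0.06301·47) = 12.675 mg/L
Dose 5 (55 mg at t=48 h): 55·exp(−0.06301·35) = 6.061 mg/L
Dose 6 (240 mg at t=60 h): 240·exp(−0.06301·23) = 56.336 mg/L
Dose 7 (170 mg at t=72 h): 170·exp(−0.06301·11) = 85.000 mg/L
C(83) = 2.436 + 3.763 + 11.901 + 12.675 + 6.061 + 56.336 + 85.000 = 178.171 mg/L

178.171 mg/L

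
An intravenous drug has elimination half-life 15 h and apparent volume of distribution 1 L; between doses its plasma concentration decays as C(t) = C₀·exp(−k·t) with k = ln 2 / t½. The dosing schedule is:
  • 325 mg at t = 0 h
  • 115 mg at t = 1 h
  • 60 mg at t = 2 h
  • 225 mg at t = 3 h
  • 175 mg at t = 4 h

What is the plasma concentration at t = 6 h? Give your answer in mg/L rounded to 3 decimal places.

742.879 mg/L

k = ln 2 / 15 = 0.04621 per h
Dose 1 (325 mg at t=0 h): 325·exp(−0.04621·6) = 246.304 mg/L
Dose 2 (115 mg at t=1 h): 115·exp(−0.04621·5) = 91.276 mg/L
Dose 3 (60 mg at t=2 h): 60·exp(−0.04621·4) = 49.874 mg/L
Dose 4 (225 mg at t=3 h): 225·exp(−0.04621·3) = 195.874 mg/L
Dose 5 (175 mg at t=4 h): 175·exp(−0.04621·2) = 159.551 mg/L
C(6) = 246.304 + 91.276 + 49.874 + 195.874 + 159.551 = 742.879 mg/L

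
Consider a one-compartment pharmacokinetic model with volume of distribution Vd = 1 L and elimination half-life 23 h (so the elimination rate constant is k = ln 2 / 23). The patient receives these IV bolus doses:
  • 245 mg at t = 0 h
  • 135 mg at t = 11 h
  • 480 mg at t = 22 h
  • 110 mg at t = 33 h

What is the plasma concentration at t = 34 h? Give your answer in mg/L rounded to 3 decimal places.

k = ln 2 / 23 = 0.03014 per h
Dose 1 (245 mg at t=0 h): 245·exp(−0.03014·34) = 87.936 mg/L
Dose 2 (135 mg at t=11 h): 135·exp(−0.03014·23) = 67.500 mg/L
Dose 3 (480 mg at t=22 h): 480·exp(−0.03014·12) = 334.335 mg/L
Dose 4 (110 mg at t=33 h): 110·exp(−0.03014·1) = 106.734 mg/L
C(34) = 87.936 + 67.500 + 334.335 + 106.734 = 596.505 mg/L

596.505 mg/L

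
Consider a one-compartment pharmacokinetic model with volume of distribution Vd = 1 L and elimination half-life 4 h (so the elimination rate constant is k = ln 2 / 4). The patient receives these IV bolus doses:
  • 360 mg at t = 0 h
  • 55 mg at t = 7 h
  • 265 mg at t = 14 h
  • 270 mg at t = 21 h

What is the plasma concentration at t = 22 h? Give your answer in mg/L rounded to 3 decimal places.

305.335 mg/L

k = ln 2 / 4 = 0.17329 per h
Dose 1 (360 mg at t=0 h): 360·exp(−0.17329·22) = 7.955 mg/L
Dose 2 (55 mg at t=7 h): 55·exp(−0.17329·15) = 4.088 mg/L
Dose 3 (265 mg at t=14 h): 265·exp(−0.17329·8) = 66.250 mg/L
Dose 4 (270 mg at t=21 h): 270·exp(−0.17329·1) = 227.042 mg/L
C(22) = 7.955 + 4.088 + 66.250 + 227.042 = 305.335 mg/L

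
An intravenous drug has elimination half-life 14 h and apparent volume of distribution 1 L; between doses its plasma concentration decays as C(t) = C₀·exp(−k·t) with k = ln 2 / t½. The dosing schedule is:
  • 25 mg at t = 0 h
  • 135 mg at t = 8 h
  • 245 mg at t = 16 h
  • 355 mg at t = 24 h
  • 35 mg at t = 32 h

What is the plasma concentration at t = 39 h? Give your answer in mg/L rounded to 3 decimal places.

304.846 mg/L

k = ln 2 / 14 = 0.04951 per h
Dose 1 (25 mg at t=0 h): 25·exp(−0.04951·39) = 3.625 mg/L
Dose 2 (135 mg at t=8 h): 135·exp(−0.04951·31) = 29.092 mg/L
Dose 3 (245 mg at t=16 h): 245·exp(−0.04951·23) = 78.454 mg/L
Dose 4 (355 mg at t=24 h): 355·exp(−0.04951·15) = 168.926 mg/L
Dose 5 (35 mg at t=32 h): 35·exp(−0.04951·7) = 24.749 mg/L
C(39) = 3.625 + 29.092 + 78.454 + 168.926 + 24.749 = 304.846 mg/L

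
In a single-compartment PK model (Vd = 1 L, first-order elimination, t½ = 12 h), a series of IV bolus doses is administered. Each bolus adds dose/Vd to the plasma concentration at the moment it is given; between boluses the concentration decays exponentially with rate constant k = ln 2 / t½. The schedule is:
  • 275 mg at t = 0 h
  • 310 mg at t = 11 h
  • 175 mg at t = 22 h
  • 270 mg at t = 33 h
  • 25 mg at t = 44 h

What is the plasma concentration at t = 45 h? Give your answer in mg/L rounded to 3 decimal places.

k = ln 2 / 12 = 0.05776 per h
Dose 1 (275 mg at t=0 h): 275·exp(−0.05776·45) = 20.439 mg/L
Dose 2 (310 mg at t=11 h): 310·exp(−0.05776·34) = 43.495 mg/L
Dose 3 (175 mg at t=22 h): 175·exp(−0.05776·23) = 46.352 mg/L
Dose 4 (270 mg at t=33 h): 270·exp(−0.05776·12) = 135.000 mg/L
Dose 5 (25 mg at t=44 h): 25·exp(−0.05776·1) = 23.597 mg/L
C(45) = 20.439 + 43.495 + 46.352 + 135.000 + 23.597 = 268.883 mg/L

268.883 mg/L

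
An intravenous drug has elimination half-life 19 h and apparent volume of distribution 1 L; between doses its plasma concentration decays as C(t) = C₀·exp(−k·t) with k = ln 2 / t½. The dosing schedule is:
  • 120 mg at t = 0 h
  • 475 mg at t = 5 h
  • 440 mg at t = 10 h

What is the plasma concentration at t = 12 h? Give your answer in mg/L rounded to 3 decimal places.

k = ln 2 / 19 = 0.03648 per h
Dose 1 (120 mg at t=0 h): 120·exp(−0.03648·12) = 77.456 mg/L
Dose 2 (475 mg at t=5 h): 475·exp(−0.03648·7) = 367.949 mg/L
Dose 3 (440 mg at t=10 h): 440·exp(−0.03648·2) = 409.040 mg/L
C(12) = 77.456 + 367.949 + 409.040 = 854.445 mg/L

854.445 mg/L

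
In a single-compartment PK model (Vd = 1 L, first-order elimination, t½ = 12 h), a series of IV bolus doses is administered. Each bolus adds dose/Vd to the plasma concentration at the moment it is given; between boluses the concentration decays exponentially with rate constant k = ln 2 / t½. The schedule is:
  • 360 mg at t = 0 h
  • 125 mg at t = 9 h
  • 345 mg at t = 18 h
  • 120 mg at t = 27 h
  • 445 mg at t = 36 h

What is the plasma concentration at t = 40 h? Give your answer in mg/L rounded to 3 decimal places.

563.215 mg/L

k = ln 2 / 12 = 0.05776 per h
Dose 1 (360 mg at t=0 h): 360·exp(−0.05776·40) = 35.717 mg/L
Dose 2 (125 mg at t=9 h): 125·exp(−0.05776·31) = 20.857 mg/L
Dose 3 (345 mg at t=18 h): 345·exp(−0.05776·22) = 96.812 mg/L
Dose 4 (120 mg at t=27 h): 120·exp(−0.05776·13) = 56.632 mg/L
Dose 5 (445 mg at t=36 h): 445·exp(−0.05776·4) = 353.197 mg/L
C(40) = 35.717 + 20.857 + 96.812 + 56.632 + 353.197 = 563.215 mg/L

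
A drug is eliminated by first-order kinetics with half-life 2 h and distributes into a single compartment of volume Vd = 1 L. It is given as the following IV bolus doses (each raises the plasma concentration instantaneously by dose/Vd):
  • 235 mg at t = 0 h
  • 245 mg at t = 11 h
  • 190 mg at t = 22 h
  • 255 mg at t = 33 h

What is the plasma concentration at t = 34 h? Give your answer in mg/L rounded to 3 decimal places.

k = ln 2 / 2 = 0.34657 per h
Dose 1 (235 mg at t=0 h): 235·exp(−0.34657·34) = 0.002 mg/L
Dose 2 (245 mg at t=11 h): 245·exp(−0.34657·23) = 0.085 mg/L
Dose 3 (190 mg at t=22 h): 190·exp(−0.34657·12) = 2.969 mg/L
Dose 4 (255 mg at t=33 h): 255·exp(−0.34657·1) = 180.312 mg/L
C(34) = 0.002 + 0.085 + 2.969 + 180.312 = 183.367 mg/L

183.367 mg/L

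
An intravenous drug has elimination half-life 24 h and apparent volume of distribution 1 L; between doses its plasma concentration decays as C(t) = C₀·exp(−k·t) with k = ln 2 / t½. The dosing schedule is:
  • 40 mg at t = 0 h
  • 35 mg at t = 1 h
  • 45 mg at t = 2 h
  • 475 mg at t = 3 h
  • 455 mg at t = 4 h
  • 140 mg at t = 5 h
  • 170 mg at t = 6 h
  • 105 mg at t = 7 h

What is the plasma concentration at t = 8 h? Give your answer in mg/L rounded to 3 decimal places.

k = ln 2 / 24 = 0.02888 per h
Dose 1 (40 mg at t=0 h): 40·exp(−0.02888·8) = 31.748 mg/L
Dose 2 (35 mg at t=1 h): 35·exp(−0.02888·7) = 28.594 mg/L
Dose 3 (45 mg at t=2 h): 45·exp(−0.02888·6) = 37.840 mg/L
Dose 4 (475 mg at t=3 h): 475·exp(−0.02888·5) = 411.130 mg/L
Dose 5 (455 mg at t=4 h): 455·exp(−0.02888·4) = 405.359 mg/L
Dose 6 (140 mg at t=5 h): 140·exp(−0.02888·3) = 128.381 mg/L
Dose 7 (170 mg at t=6 h): 170·exp(−0.02888·2) = 160.459 mg/L
Dose 8 (105 mg at t=7 h): 105·exp(−0.02888·1) = 102.011 mg/L
C(8) = 31.748 + 28.594 + 37.840 + 411.130 + 405.359 + 128.381 + 160.459 + 102.011 = 1305.521 mg/L

1305.521 mg/L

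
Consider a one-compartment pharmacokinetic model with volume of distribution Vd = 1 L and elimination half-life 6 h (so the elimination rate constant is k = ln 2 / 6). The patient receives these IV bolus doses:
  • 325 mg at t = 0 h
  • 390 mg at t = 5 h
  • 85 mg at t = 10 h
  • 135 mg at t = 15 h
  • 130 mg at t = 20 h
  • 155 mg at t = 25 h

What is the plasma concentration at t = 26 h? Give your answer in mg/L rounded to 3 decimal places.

304.953 mg/L

k = ln 2 / 6 = 0.11552 per h
Dose 1 (325 mg at t=0 h): 325·exp(−0.11552·26) = 16.122 mg/L
Dose 2 (390 mg at t=5 h): 390·exp(−0.11552·21) = 34.471 mg/L
Dose 3 (85 mg at t=10 h): 85·exp(−0.11552·16) = 13.387 mg/L
Dose 4 (135 mg at t=15 h): 135·exp(−0.11552·11) = 37.883 mg/L
Dose 5 (130 mg at t=20 h): 130·exp(−0.11552·6) = 65.000 mg/L
Dose 6 (155 mg at t=25 h): 155·exp(−0.11552·1) = 138.089 mg/L
C(26) = 16.122 + 34.471 + 13.387 + 37.883 + 65.000 + 138.089 = 304.953 mg/L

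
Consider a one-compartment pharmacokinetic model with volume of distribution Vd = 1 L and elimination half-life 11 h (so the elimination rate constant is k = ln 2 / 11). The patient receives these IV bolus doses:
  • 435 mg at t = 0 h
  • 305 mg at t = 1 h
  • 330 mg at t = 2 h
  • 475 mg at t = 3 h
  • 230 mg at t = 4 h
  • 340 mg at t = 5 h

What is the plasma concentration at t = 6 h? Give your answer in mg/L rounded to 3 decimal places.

k = ln 2 / 11 = 0.06301 per h
Dose 1 (435 mg at t=0 h): 435·exp(−0.06301·6) = 298.051 mg/L
Dose 2 (305 mg at t=1 h): 305·exp(−0.06301·5) = 222.571 mg/L
Dose 3 (330 mg at t=2 h): 330·exp(−0.06301·4) = 256.477 mg/L
Dose 4 (475 mg at t=3 h): 475·exp(−0.06301·3) = 393.183 mg/L
Dose 5 (230 mg at t=4 h): 230·exp(−0.06301·2) = 202.766 mg/L
Dose 6 (340 mg at t=5 h): 340·exp(−0.06301·1) = 319.237 mg/L
C(6) = 298.051 + 222.571 + 256.477 + 393.183 + 202.766 + 319.237 = 1692.284 mg/L

1692.284 mg/L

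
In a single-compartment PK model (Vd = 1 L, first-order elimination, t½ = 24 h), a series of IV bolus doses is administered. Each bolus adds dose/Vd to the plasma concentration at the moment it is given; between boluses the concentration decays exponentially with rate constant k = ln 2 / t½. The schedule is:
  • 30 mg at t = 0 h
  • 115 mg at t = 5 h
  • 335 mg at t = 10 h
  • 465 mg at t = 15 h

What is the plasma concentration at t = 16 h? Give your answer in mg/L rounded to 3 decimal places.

836.062 mg/L

k = ln 2 / 24 = 0.02888 per h
Dose 1 (30 mg at t=0 h): 30·exp(−0.02888·16) = 18.899 mg/L
Dose 2 (115 mg at t=5 h): 115·exp(−0.02888·11) = 83.700 mg/L
Dose 3 (335 mg at t=10 h): 335·exp(−0.02888·6) = 281.700 mg/L
Dose 4 (465 mg at t=15 h): 465·exp(−0.02888·1) = 451.762 mg/L
C(16) = 18.899 + 83.700 + 281.700 + 451.762 = 836.062 mg/L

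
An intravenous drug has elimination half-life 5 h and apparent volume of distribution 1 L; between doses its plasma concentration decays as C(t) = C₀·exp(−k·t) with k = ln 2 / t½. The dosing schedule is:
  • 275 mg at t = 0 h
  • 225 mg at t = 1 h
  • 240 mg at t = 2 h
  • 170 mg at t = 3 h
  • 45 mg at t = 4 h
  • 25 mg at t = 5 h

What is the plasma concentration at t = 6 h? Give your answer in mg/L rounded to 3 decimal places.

k = ln 2 / 5 = 0.13863 per h
Dose 1 (275 mg at t=0 h): 275·exp(−0.13863·6) = 119.701 mg/L
Dose 2 (225 mg at t=1 h): 225·exp(−0.13863·5) = 112.500 mg/L
Dose 3 (240 mg at t=2 h): 240·exp(−0.13863·4) = 137.844 mg/L
Dose 4 (170 mg at t=3 h): 170·exp(−0.13863·3) = 112.158 mg/L
Dose 5 (45 mg at t=4 h): 45·exp(−0.13863·2) = 34.104 mg/L
Dose 6 (25 mg at t=5 h): 25·exp(−0.13863·1) = 21.764 mg/L
C(6) = 119.701 + 112.500 + 137.844 + 112.158 + 34.104 + 21.764 = 538.070 mg/L

538.070 mg/L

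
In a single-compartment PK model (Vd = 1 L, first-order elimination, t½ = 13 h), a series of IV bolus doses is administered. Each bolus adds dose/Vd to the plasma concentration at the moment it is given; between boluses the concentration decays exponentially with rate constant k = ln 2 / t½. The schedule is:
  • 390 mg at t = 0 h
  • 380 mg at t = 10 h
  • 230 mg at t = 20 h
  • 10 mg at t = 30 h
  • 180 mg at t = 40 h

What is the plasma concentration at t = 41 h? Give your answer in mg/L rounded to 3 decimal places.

k = ln 2 / 13 = 0.05332 per h
Dose 1 (390 mg at t=0 h): 390·exp(−0.05332·41) = 43.819 mg/L
Dose 2 (380 mg at t=10 h): 380·exp(−0.05332·31) = 72.768 mg/L
Dose 3 (230 mg at t=20 h): 230·exp(−0.05332·21) = 75.067 mg/L
Dose 4 (10 mg at t=30 h): 10·exp(−0.05332·11) = 5.563 mg/L
Dose 5 (180 mg at t=40 h): 180·exp(−0.05332·1) = 170.654 mg/L
C(41) = 43.819 + 72.768 + 75.067 + 5.563 + 170.654 = 367.871 mg/L

367.871 mg/L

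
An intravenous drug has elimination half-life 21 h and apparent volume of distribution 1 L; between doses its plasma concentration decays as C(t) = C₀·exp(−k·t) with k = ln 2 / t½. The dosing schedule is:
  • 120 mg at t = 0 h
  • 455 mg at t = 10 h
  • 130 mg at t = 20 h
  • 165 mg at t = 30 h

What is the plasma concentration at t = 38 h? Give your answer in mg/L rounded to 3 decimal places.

k = ln 2 / 21 = 0.03301 per h
Dose 1 (120 mg at t=0 h): 120·exp(−0.03301·38) = 34.234 mg/L
Dose 2 (455 mg at t=10 h): 455·exp(−0.03301·28) = 180.567 mg/L
Dose 3 (130 mg at t=20 h): 130·exp(−0.03301·18) = 71.766 mg/L
Dose 4 (165 mg at t=30 h): 165·exp(−0.03301·8) = 126.709 mg/L
C(38) = 34.234 + 180.567 + 71.766 + 126.709 = 413.275 mg/L

413.275 mg/L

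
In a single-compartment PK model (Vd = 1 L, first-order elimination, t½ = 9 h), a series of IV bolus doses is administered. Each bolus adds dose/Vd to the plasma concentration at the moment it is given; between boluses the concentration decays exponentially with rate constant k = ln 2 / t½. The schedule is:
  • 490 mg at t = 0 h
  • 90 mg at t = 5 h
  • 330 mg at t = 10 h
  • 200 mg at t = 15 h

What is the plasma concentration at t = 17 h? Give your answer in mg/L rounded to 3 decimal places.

k = ln 2 / 9 = 0.07702 per h
Dose 1 (490 mg at t=0 h): 490·exp(−0.07702·17) = 132.307 mg/L
Dose 2 (90 mg at t=5 h): 90·exp(−0.07702·12) = 35.717 mg/L
Dose 3 (330 mg at t=10 h): 330·exp(−0.07702·7) = 192.477 mg/L
Dose 4 (200 mg at t=15 h): 200·exp(−0.07702·2) = 171.449 mg/L
C(17) = 132.307 + 35.717 + 192.477 + 171.449 = 531.950 mg/L

531.950 mg/L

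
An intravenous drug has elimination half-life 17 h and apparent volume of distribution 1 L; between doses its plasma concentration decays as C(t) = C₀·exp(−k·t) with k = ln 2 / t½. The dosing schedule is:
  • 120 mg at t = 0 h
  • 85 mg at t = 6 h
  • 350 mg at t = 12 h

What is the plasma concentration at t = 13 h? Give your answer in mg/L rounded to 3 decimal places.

k = ln 2 / 17 = 0.04077 per h
Dose 1 (120 mg at t=0 h): 120·exp(−0.04077·13) = 70.629 mg/L
Dose 2 (85 mg at t=6 h): 85·exp(−0.04077·7) = 63.895 mg/L
Dose 3 (350 mg at t=12 h): 350·exp(−0.04077·1) = 336.016 mg/L
C(13) = 70.629 + 63.895 + 336.016 = 470.540 mg/L

470.540 mg/L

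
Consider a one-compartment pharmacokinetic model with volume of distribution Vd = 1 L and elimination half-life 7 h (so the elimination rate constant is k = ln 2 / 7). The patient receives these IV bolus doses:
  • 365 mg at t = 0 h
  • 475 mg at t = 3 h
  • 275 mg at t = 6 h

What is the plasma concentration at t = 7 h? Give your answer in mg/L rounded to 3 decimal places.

751.225 mg/L

k = ln 2 / 7 = 0.09902 per h
Dose 1 (365 mg at t=0 h): 365·exp(−0.09902·7) = 182.500 mg/L
Dose 2 (475 mg at t=3 h): 475·exp(−0.09902·4) = 319.651 mg/L
Dose 3 (275 mg at t=6 h): 275·exp(−0.09902·1) = 249.074 mg/L
C(7) = 182.500 + 319.651 + 249.074 = 751.225 mg/L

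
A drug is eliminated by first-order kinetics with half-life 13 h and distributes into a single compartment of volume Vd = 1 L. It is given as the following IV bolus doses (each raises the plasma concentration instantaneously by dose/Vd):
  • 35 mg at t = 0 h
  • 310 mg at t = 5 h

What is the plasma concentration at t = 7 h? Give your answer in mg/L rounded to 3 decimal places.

k = ln 2 / 13 = 0.05332 per h
Dose 1 (35 mg at t=0 h): 35·exp(−0.05332·7) = 24.098 mg/L
Dose 2 (310 mg at t=5 h): 310·exp(−0.05332·2) = 278.644 mg/L
C(7) = 24.098 + 278.644 = 302.741 mg/L

302.741 mg/L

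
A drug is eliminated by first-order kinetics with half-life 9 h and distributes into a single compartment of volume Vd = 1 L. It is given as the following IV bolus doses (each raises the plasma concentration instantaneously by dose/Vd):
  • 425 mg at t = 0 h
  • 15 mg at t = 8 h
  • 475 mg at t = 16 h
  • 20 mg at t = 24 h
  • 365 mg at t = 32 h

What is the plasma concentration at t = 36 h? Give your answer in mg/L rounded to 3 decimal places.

k = ln 2 / 9 = 0.07702 per h
Dose 1 (425 mg at t=0 h): 425·exp(−0.07702·36) = 26.562 mg/L
Dose 2 (15 mg at t=8 h): 15·exp(−0.07702·28) = 1.736 mg/L
Dose 3 (475 mg at t=16 h): 475·exp(−0.07702·20) = 101.798 mg/L
Dose 4 (20 mg at t=24 h): 20·exp(−0.07702·12) = 7.937 mg/L
Dose 5 (365 mg at t=32 h): 365·exp(−0.07702·4) = 268.227 mg/L
C(36) = 26.562 + 1.736 + 101.798 + 7.937 + 268.227 = 406.260 mg/L

406.260 mg/L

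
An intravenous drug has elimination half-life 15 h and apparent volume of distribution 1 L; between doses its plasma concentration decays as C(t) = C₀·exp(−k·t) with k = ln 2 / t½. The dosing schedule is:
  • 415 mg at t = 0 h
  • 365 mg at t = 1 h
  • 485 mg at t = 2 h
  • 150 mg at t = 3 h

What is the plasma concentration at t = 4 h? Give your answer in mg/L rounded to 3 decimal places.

k = ln 2 / 15 = 0.04621 per h
Dose 1 (415 mg at t=0 h): 415·exp(−0.04621·4) = 344.964 mg/L
Dose 2 (365 mg at t=1 h): 365·exp(−0.04621·3) = 317.751 mg/L
Dose 3 (485 mg at t=2 h): 485·exp(−0.04621·2) = 442.185 mg/L
Dose 4 (150 mg at t=3 h): 150·exp(−0.04621·1) = 143.226 mg/L
C(4) = 344.964 + 317.751 + 442.185 + 143.226 = 1248.126 mg/L

1248.126 mg/L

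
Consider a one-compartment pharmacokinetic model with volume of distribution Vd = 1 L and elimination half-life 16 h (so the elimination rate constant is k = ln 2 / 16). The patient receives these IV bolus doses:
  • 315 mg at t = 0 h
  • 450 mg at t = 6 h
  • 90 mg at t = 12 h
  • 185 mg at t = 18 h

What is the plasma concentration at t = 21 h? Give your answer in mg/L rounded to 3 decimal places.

k = ln 2 / 16 = 0.04332 per h
Dose 1 (315 mg at t=0 h): 315·exp(−0.04332·21) = 126.826 mg/L
Dose 2 (450 mg at t=6 h): 450·exp(−0.04332·15) = 234.962 mg/L
Dose 3 (90 mg at t=12 h): 90·exp(−0.04332·9) = 60.941 mg/L
Dose 4 (185 mg at t=18 h): 185·exp(−0.04332·3) = 162.453 mg/L
C(21) = 126.826 + 234.962 + 60.941 + 162.453 = 585.183 mg/L

585.183 mg/L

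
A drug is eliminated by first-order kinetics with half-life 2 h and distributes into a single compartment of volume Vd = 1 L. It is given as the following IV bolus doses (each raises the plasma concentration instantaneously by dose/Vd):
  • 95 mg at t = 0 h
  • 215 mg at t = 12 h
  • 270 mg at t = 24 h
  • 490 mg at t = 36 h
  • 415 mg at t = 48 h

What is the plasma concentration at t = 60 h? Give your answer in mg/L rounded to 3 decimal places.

k = ln 2 / 2 = 0.34657 per h
Dose 1 (95 mg at t=0 h): 95·exp(−0.34657·60) = 0.000 mg/L
Dose 2 (215 mg at t=12 h): 215·exp(−0.34657·48) = 0.000 mg/L
Dose 3 (270 mg at t=24 h): 270·exp(−0.34657·36) = 0.001 mg/L
Dose 4 (490 mg at t=36 h): 490·exp(−0.34657·24) = 0.120 mg/L
Dose 5 (415 mg at t=48 h): 415·exp(−0.34657·12) = 6.484 mg/L
C(60) = 0.000 + 0.000 + 0.001 + 0.120 + 6.484 = 6.605 mg/L

6.605 mg/L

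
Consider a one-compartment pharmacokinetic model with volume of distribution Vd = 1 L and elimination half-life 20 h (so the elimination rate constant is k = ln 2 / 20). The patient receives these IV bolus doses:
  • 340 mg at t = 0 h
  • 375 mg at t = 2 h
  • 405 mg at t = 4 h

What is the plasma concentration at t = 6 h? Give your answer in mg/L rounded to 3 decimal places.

k = ln 2 / 20 = 0.03466 per h
Dose 1 (340 mg at t=0 h): 340·exp(−0.03466·6) = 276.166 mg/L
Dose 2 (375 mg at t=2 h): 375·exp(−0.03466·4) = 326.456 mg/L
Dose 3 (405 mg at t=4 h): 405·exp(−0.03466·2) = 377.878 mg/L
C(6) = 276.166 + 326.456 + 377.878 = 980.501 mg/L

980.501 mg/L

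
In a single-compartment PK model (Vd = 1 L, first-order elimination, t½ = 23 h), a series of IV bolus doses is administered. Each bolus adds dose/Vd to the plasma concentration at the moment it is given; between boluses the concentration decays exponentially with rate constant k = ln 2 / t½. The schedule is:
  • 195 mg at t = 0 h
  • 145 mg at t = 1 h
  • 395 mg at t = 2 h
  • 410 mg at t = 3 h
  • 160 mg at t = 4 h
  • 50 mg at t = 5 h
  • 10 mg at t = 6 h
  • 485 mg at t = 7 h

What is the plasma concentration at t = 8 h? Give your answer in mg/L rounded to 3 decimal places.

k = ln 2 / 23 = 0.03014 per h
Dose 1 (195 mg at t=0 h): 195·exp(−0.03014·8) = 153.225 mg/L
Dose 2 (145 mg at t=1 h): 145·exp(−0.03014·7) = 117.422 mg/L
Dose 3 (395 mg at t=2 h): 395·exp(−0.03014·6) = 329.661 mg/L
Dose 4 (410 mg at t=3 h): 410·exp(−0.03014·5) = 352.649 mg/L
Dose 5 (160 mg at t=4 h): 160·exp(−0.03014·4) = 141.830 mg/L
Dose 6 (50 mg at t=5 h): 50·exp(−0.03014·3) = 45.678 mg/L
Dose 7 (10 mg at t=6 h): 10·exp(−0.03014·2) = 9.415 mg/L
Dose 8 (485 mg at t=7 h): 485·exp(−0.03014·1) = 470.602 mg/L
C(8) = 153.225 + 117.422 + 329.661 + 352.649 + 141.830 + 45.678 + 9.415 + 470.602 = 1620.481 mg/L

1620.481 mg/L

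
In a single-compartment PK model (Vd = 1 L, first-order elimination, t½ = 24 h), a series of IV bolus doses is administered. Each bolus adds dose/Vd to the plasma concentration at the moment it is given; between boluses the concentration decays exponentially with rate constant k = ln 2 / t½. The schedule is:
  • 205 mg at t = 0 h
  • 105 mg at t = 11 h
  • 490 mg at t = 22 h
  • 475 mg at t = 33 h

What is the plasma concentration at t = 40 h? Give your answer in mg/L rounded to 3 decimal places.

k = ln 2 / 24 = 0.02888 per h
Dose 1 (205 mg at t=0 h): 205·exp(−0.02888·40) = 64.571 mg/L
Dose 2 (105 mg at t=11 h): 105·exp(−0.02888·29) = 45.441 mg/L
Dose 3 (490 mg at t=22 h): 490·exp(−0.02888·18) = 291.356 mg/L
Dose 4 (475 mg at t=33 h): 475·exp(−0.02888·7) = 388.055 mg/L
C(40) = 64.571 + 45.441 + 291.356 + 388.055 = 789.422 mg/L

789.422 mg/L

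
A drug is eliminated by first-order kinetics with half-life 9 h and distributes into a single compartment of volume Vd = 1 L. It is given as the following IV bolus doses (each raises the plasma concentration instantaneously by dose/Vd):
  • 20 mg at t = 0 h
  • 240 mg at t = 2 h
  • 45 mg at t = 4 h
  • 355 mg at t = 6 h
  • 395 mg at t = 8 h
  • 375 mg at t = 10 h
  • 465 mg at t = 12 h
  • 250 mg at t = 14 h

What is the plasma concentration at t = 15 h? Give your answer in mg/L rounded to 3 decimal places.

1377.349 mg/L

k = ln 2 / 9 = 0.07702 per h
Dose 1 (20 mg at t=0 h): 20·exp(−0.07702·15) = 6.300 mg/L
Dose 2 (240 mg at t=2 h): 240·exp(−0.07702·13) = 88.184 mg/L
Dose 3 (45 mg at t=4 h): 45·exp(−0.07702·11) = 19.288 mg/L
Dose 4 (355 mg at t=6 h): 355·exp(−0.07702·9) = 177.500 mg/L
Dose 5 (395 mg at t=8 h): 395·exp(−0.07702·7) = 230.389 mg/L
Dose 6 (375 mg at t=10 h): 375·exp(−0.07702·5) = 255.148 mg/L
Dose 7 (465 mg at t=12 h): 465·exp(−0.07702·3) = 369.071 mg/L
Dose 8 (250 mg at t=14 h): 250·exp(−0.07702·1) = 231.469 mg/L
C(15) = 6.300 + 88.184 + 19.288 + 177.500 + 230.389 + 255.148 + 369.071 + 231.469 = 1377.349 mg/L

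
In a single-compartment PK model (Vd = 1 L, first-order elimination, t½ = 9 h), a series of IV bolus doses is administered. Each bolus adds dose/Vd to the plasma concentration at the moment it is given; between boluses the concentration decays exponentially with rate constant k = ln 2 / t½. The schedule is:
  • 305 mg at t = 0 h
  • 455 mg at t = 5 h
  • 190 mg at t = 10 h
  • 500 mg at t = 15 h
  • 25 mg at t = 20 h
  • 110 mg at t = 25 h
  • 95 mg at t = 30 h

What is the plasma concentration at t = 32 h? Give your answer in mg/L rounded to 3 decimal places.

k = ln 2 / 9 = 0.07702 per h
Dose 1 (305 mg at t=0 h): 305·exp(−0.07702·32) = 25.940 mg/L
Dose 2 (455 mg at t=5 h): 455·exp(−0.07702·27) = 56.875 mg/L
Dose 3 (190 mg at t=10 h): 190·exp(−0.07702·22) = 34.906 mg/L
Dose 4 (500 mg at t=15 h): 500·exp(−0.07702·17) = 135.007 mg/L
Dose 5 (25 mg at t=20 h): 25·exp(−0.07702·12) = 9.921 mg/L
Dose 6 (110 mg at t=25 h): 110·exp(−0.07702·7) = 64.159 mg/L
Dose 7 (95 mg at t=30 h): 95·exp(−0.07702·2) = 81.438 mg/L
C(32) = 25.940 + 56.875 + 34.906 + 135.007 + 9.921 + 64.159 + 81.438 = 408.247 mg/L

408.247 mg/L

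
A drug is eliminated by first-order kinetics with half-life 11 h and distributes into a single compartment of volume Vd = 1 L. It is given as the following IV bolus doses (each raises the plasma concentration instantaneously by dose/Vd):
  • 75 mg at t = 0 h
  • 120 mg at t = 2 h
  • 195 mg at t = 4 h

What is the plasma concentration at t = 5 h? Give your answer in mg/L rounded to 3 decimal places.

k = ln 2 / 11 = 0.06301 per h
Dose 1 (75 mg at t=0 h): 75·exp(−0.06301·5) = 54.731 mg/L
Dose 2 (120 mg at t=2 h): 120·exp(−0.06301·3) = 99.330 mg/L
Dose 3 (195 mg at t=4 h): 195·exp(−0.06301·1) = 183.092 mg/L
C(5) = 54.731 + 99.330 + 183.092 = 337.152 mg/L

337.152 mg/L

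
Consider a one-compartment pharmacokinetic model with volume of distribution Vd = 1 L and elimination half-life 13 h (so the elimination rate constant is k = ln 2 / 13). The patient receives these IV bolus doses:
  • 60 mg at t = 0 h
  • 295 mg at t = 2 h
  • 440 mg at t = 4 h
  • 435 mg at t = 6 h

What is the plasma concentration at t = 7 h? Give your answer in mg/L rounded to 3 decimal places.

k = ln 2 / 13 = 0.05332 per h
Dose 1 (60 mg at t=0 h): 60·exp(−0.05332·7) = 41.310 mg/L
Dose 2 (295 mg at t=2 h): 295·exp(−0.05332·5) = 225.965 mg/L
Dose 3 (440 mg at t=4 h): 440·exp(−0.05332·3) = 374.959 mg/L
Dose 4 (435 mg at t=6 h): 435·exp(−0.05332·1) = 412.414 mg/L
C(7) = 41.310 + 225.965 + 374.959 + 412.414 = 1054.648 mg/L

1054.648 mg/L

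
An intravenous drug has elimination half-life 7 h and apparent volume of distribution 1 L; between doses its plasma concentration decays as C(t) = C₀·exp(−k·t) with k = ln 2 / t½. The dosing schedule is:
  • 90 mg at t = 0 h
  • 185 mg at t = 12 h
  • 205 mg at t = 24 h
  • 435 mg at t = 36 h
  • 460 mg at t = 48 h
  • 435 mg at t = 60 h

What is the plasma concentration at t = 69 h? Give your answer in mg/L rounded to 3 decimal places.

255.625 mg/L

k = ln 2 / 7 = 0.09902 per h
Dose 1 (90 mg at t=0 h): 90·exp(−0.09902·69) = 0.097 mg/L
Dose 2 (185 mg at t=12 h): 185·exp(−0.09902·57) = 0.655 mg/L
Dose 3 (205 mg at t=24 h): 205·exp(−0.09902·45) = 2.380 mg/L
Dose 4 (435 mg at t=36 h): 435·exp(−0.09902·33) = 16.571 mg/L
Dose 5 (460 mg at t=48 h): 460·exp(−0.09902·21) = 57.500 mg/L
Dose 6 (435 mg at t=60 h): 435·exp(−0.09902·9) = 178.423 mg/L
C(69) = 0.097 + 0.655 + 2.380 + 16.571 + 57.500 + 178.423 = 255.625 mg/L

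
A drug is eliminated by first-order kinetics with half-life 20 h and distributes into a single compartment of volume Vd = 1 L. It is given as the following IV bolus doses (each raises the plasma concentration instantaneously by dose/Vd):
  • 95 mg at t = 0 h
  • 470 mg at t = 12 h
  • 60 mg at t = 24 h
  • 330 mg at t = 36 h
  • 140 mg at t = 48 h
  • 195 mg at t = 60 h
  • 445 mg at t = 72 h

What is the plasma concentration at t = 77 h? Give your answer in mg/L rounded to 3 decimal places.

678.865 mg/L

k = ln 2 / 20 = 0.03466 per h
Dose 1 (95 mg at t=0 h): 95·exp(−0.03466·77) = 6.588 mg/L
Dose 2 (470 mg at t=12 h): 470·exp(−0.03466·65) = 49.403 mg/L
Dose 3 (60 mg at t=24 h): 60·exp(−0.03466·53) = 9.559 mg/L
Dose 4 (330 mg at t=36 h): 330·exp(−0.03466·41) = 79.690 mg/L
Dose 5 (140 mg at t=48 h): 140·exp(−0.03466·29) = 51.243 mg/L
Dose 6 (195 mg at t=60 h): 195·exp(−0.03466·17) = 108.183 mg/L
Dose 7 (445 mg at t=72 h): 445·exp(−0.03466·5) = 374.199 mg/L
C(77) = 6.588 + 49.403 + 9.559 + 79.690 + 51.243 + 108.183 + 374.199 = 678.865 mg/L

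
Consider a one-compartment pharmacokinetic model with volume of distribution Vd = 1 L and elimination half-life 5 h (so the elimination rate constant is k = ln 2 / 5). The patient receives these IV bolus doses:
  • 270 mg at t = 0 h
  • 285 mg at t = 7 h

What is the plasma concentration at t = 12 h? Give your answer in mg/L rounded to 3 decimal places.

k = ln 2 / 5 = 0.13863 per h
Dose 1 (270 mg at t=0 h): 270·exp(−0.13863·12) = 51.155 mg/L
Dose 2 (285 mg at t=7 h): 285·exp(−0.13863·5) = 142.500 mg/L
C(12) = 51.155 + 142.500 = 193.655 mg/L

193.655 mg/L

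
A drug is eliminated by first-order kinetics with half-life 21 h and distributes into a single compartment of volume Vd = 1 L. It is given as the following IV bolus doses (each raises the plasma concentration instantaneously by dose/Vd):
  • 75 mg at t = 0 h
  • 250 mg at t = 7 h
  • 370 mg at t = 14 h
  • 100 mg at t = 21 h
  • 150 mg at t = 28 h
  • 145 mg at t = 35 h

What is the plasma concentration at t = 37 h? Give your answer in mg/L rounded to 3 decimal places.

k = ln 2 / 21 = 0.03301 per h
Dose 1 (75 mg at t=0 h): 75·exp(−0.03301·37) = 22.114 mg/L
Dose 2 (250 mg at t=7 h): 250·exp(−0.03301·30) = 92.875 mg/L
Dose 3 (370 mg at t=14 h): 370·exp(−0.03301·23) = 173.182 mg/L
Dose 4 (100 mg at t=21 h): 100·exp(−0.03301·16) = 58.972 mg/L
Dose 5 (150 mg at t=28 h): 150·exp(−0.03301·9) = 111.450 mg/L
Dose 6 (145 mg at t=35 h): 145·exp(−0.03301·2) = 135.737 mg/L
C(37) = 22.114 + 92.875 + 173.182 + 58.972 + 111.450 + 135.737 = 594.329 mg/L

594.329 mg/L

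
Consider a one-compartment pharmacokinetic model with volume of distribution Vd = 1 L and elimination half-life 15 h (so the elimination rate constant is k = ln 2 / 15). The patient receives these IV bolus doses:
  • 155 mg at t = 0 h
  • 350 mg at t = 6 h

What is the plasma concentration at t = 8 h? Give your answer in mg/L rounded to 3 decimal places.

426.201 mg/L

k = ln 2 / 15 = 0.04621 per h
Dose 1 (155 mg at t=0 h): 155·exp(−0.04621·8) = 107.098 mg/L
Dose 2 (350 mg at t=6 h): 350·exp(−0.04621·2) = 319.103 mg/L
C(8) = 107.098 + 319.103 = 426.201 mg/L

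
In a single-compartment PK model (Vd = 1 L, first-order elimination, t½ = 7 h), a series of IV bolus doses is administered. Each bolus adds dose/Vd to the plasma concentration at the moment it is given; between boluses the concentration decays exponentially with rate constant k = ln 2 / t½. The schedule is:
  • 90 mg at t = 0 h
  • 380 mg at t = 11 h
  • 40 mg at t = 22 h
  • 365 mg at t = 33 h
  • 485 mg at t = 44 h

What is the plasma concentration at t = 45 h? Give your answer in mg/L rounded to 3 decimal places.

k = ln 2 / 7 = 0.09902 per h
Dose 1 (90 mg at t=0 h): 90·exp(−0.09902·45) = 1.045 mg/L
Dose 2 (380 mg at t=11 h): 380·exp(−0.09902·34) = 13.111 mg/L
Dose 3 (40 mg at t=22 h): 40·exp(−0.09902·23) = 4.102 mg/L
Dose 4 (365 mg at t=33 h): 365·exp(−0.09902·12) = 111.235 mg/L
Dose 5 (485 mg at t=44 h): 485·exp(−0.09902·1) = 439.276 mg/L
C(45) = 1.045 + 13.111 + 4.102 + 111.235 + 439.276 = 568.769 mg/L

568.769 mg/L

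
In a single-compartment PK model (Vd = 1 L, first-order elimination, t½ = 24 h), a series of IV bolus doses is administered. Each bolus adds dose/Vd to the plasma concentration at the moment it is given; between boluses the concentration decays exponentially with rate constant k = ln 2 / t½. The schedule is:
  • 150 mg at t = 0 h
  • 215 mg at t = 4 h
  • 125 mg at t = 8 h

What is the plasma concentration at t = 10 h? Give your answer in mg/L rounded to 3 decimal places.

411.150 mg/L

k = ln 2 / 24 = 0.02888 per h
Dose 1 (150 mg at t=0 h): 150·exp(−0.02888·10) = 112.373 mg/L
Dose 2 (215 mg at t=4 h): 215·exp(−0.02888·6) = 180.793 mg/L
Dose 3 (125 mg at t=8 h): 125·exp(−0.02888·2) = 117.984 mg/L
C(10) = 112.373 + 180.793 + 117.984 = 411.150 mg/L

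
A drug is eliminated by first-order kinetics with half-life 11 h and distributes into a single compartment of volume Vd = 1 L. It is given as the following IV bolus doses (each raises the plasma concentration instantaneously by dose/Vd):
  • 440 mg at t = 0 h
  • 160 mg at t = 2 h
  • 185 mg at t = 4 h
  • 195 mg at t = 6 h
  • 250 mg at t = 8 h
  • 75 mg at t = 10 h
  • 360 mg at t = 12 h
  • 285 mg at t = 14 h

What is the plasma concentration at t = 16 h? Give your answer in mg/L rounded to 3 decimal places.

k = ln 2 / 11 = 0.06301 per h
Dose 1 (440 mg at t=0 h): 440·exp(−0.06301·16) = 160.543 mg/L
Dose 2 (160 mg at t=2 h): 160·exp(−0.06301·14) = 66.220 mg/L
Dose 3 (185 mg at t=4 h): 185·exp(−0.06301·12) = 86.851 mg/L
Dose 4 (195 mg at t=6 h): 195·exp(−0.06301·10) = 103.842 mg/L
Dose 5 (250 mg at t=8 h): 250·exp(−0.06301·8) = 151.011 mg/L
Dose 6 (75 mg at t=10 h): 75·exp(−0.06301·6) = 51.388 mg/L
Dose 7 (360 mg at t=12 h): 360·exp(−0.06301·4) = 279.793 mg/L
Dose 8 (285 mg at t=14 h): 285·exp(−0.06301·2) = 251.254 mg/L
C(16) = 160.543 + 66.220 + 86.851 + 103.842 + 151.011 + 51.388 + 279.793 + 251.254 = 1150.902 mg/L

1150.902 mg/L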